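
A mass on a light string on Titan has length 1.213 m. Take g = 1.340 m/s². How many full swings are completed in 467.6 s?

T = 2π√(L/g) = 2π√(1.213/1.340) = 5.9780 s.
Number of complete oscillations = ⌊467.6/5.9780⌋ = ⌊78.220⌋ = 78.

78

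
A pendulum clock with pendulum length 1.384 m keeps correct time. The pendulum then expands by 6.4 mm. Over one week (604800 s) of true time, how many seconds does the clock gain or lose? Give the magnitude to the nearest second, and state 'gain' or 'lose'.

T ∝ √L, so T'/T = √(1.39040/1.384) = 1.00231.
In 604800 s of true time the clock registers 604800/1.00231 = 603406.4 s, so it loses 1394 s.

lose 1394 s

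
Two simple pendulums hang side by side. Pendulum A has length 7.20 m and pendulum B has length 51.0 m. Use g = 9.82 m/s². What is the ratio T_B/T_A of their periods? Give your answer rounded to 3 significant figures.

T ∝ √L, so T_B/T_A = √(L_B/L_A) = √(51.0/7.20) = 2.66.

2.66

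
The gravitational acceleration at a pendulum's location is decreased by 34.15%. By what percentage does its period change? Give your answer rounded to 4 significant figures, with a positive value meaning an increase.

23.23%

T ∝ 1/√g, so T'/T = 1/√(0.65850) = 1.2323.
Percentage change in T = (1.2323 − 1) × 100% = 23.23%.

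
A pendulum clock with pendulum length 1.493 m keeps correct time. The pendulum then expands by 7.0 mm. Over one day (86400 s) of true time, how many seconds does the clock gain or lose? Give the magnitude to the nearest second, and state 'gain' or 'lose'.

T ∝ √L, so T'/T = √(1.50000/1.493) = 1.00234.
In 86400 s of true time the clock registers 86400/1.00234 = 86198.2 s, so it loses 202 s.

lose 202 s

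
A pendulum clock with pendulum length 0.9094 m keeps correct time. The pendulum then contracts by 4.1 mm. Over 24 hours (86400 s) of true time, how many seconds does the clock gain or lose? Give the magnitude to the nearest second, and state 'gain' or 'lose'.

gain 195 s

T ∝ √L, so T'/T = √(0.90530/0.9094) = 0.997743.
In 86400 s of true time the clock registers 86400/0.997743 = 86595.4 s, so it gains 195 s.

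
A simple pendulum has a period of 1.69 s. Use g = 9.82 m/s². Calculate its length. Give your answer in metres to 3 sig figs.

From T = 2π√(L/g), L = gT²/(4π²) = 9.82 × 1.690²/(4π²) = 0.710 m.

0.710 m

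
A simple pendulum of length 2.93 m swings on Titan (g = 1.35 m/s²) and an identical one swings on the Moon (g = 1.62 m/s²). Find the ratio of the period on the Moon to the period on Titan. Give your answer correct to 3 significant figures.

0.913

T ∝ 1/√g, so T₂/T₁ = √(g₁/g₂) = √(1.35/1.62) = 0.913.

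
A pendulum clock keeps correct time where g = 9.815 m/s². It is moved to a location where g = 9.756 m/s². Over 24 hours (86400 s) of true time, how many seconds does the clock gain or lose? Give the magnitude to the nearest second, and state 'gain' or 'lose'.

lose 260 s

The clock's period scales as T ∝ 1/√g, so T'/T = √(9.815/9.756) = 1.00302.
In 86400 s of true time the clock registers 86400/1.00302 = 86139.9 s, so it loses 260 s.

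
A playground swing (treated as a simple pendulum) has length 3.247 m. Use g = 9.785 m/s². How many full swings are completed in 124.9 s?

T = 2π√(L/g) = 2π√(3.247/9.785) = 3.6194 s.
Number of complete oscillations = ⌊124.9/3.6194⌋ = ⌊34.508⌋ = 34.

34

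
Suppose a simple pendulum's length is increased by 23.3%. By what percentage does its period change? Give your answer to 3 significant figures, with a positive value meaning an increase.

T ∝ √L, so T'/T = √(1.233) = 1.110.
Percentage change in T = (1.110 − 1) × 100% = 11.0%.

11.0%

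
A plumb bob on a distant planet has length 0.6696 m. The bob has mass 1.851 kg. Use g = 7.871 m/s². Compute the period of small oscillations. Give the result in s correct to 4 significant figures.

T = 2π√(L/g) = 2π√(0.6696/7.871) = 2π × 0.29167 = 1.833 s.

1.833 s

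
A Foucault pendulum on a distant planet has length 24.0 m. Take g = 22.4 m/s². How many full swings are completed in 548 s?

84

T = 2π√(L/g) = 2π√(24.0/22.4) = 6.504 s.
Number of complete oscillations = ⌊548/6.504⌋ = ⌊84.26⌋ = 84.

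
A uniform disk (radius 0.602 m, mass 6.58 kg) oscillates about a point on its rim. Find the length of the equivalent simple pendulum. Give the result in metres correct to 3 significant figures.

0.903 m

The equivalent simple-pendulum length is L_eq = I/(md), where I is about the pivot and d = 0.6020 m.
I_cm = ½mR² = 1.192 kg·m², so I = I_cm + md² = 1.192 + 2.385 = 3.577 kg·m².
L_eq = 3.577/(6.58 × 0.6020) = 0.903 m.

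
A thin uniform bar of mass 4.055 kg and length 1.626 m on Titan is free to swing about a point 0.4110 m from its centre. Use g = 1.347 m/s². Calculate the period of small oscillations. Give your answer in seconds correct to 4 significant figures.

For a physical pendulum T = 2π√(I/(mgd)), with d = 0.41100 m from pivot to centre of mass.
I_cm = mL²/12 = 4.055 × 1.626²/12 = 0.89341 kg·m²; I = I_cm + md² = 0.89341 + 4.055 × 0.41100² = 1.5784 kg·m².
T = 2π√(1.5784/(4.055 × 1.347 × 0.41100)) = 5.268 s.

5.268 s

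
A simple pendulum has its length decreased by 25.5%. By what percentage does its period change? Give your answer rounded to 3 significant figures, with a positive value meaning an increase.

T ∝ √L, so T'/T = √(0.7450) = 0.8631.
Percentage change in T = (0.8631 − 1) × 100% = -13.7%.

-13.7%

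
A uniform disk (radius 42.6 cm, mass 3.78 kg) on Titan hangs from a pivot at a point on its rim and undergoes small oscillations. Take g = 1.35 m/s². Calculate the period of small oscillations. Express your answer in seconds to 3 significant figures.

I_cm = ½mr² = 0.3430 kg·m². The pivot is at distance d = 0.426 m from the centre of mass.
By the parallel-axis theorem, I = I_cm + md² = 0.3430 + 0.6860 = 1.029 kg·m².
T = 2π√(I/(mgd)) = 2π√(1.029/(3.78 × 1.35 × 0.426)) = 4.32 s.

4.32 s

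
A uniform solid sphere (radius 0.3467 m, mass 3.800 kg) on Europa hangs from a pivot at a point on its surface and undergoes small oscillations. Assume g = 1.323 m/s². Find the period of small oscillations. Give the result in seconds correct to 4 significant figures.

3.806 s

I_cm = (2/5)mr² = 0.18271 kg·m². The pivot is at distance d = 0.3467 m from the centre of mass.
By the parallel-axis theorem, I = I_cm + md² = 0.18271 + 0.45676 = 0.63947 kg·m².
T = 2π√(I/(mgd)) = 2π√(0.63947/(3.800 × 1.323 × 0.3467)) = 3.806 s.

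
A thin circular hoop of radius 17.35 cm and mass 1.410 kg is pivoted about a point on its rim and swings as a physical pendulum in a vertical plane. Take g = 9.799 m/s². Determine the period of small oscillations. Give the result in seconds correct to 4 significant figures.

1.182 s

I_cm = mr² = 0.042444 kg·m². The pivot is at distance d = 0.1735 m from the centre of mass.
By the parallel-axis theorem, I = I_cm + md² = 0.042444 + 0.042444 = 0.084888 kg·m².
T = 2π√(I/(mgd)) = 2π√(0.084888/(1.410 × 9.799 × 0.1735)) = 1.182 s.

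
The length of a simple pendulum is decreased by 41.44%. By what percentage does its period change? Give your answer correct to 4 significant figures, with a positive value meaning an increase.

-23.48%

T ∝ √L, so T'/T = √(0.58560) = 0.76525.
Percentage change in T = (0.76525 − 1) × 100% = -23.48%.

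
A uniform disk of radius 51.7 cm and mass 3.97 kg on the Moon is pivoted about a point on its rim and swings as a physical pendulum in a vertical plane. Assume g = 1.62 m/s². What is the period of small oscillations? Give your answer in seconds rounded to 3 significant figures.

I_cm = ½mr² = 0.5306 kg·m². The pivot is at distance d = 0.517 m from the centre of mass.
By the parallel-axis theorem, I = I_cm + md² = 0.5306 + 1.061 = 1.592 kg·m².
T = 2π√(I/(mgd)) = 2π√(1.592/(3.97 × 1.62 × 0.517)) = 4.35 s.

4.35 s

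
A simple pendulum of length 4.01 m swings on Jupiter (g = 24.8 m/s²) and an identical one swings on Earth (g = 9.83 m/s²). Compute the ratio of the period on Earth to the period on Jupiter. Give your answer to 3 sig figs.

T ∝ 1/√g, so T₂/T₁ = √(g₁/g₂) = √(24.8/9.83) = 1.59.

1.59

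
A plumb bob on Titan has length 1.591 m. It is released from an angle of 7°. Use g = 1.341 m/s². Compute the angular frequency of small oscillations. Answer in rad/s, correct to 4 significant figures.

0.9181 rad/s

ω = √(g/L) = √(1.341/1.591) = 0.9181 rad/s.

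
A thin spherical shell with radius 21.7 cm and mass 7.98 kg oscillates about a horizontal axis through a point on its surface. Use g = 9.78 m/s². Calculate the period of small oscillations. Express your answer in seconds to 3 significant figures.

1.21 s

I_cm = (2/3)mr² = 0.2505 kg·m². The pivot is at distance d = 0.217 m from the centre of mass.
By the parallel-axis theorem, I = I_cm + md² = 0.2505 + 0.3758 = 0.6263 kg·m².
T = 2π√(I/(mgd)) = 2π√(0.6263/(7.98 × 9.78 × 0.217)) = 1.21 s.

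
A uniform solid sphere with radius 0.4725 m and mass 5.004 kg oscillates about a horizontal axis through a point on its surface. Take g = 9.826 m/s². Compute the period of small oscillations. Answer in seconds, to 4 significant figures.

1.630 s

I_cm = (2/5)mr² = 0.44687 kg·m². The pivot is at distance d = 0.4725 m from the centre of mass.
By the parallel-axis theorem, I = I_cm + md² = 0.44687 + 1.1172 = 1.5640 kg·m².
T = 2π√(I/(mgd)) = 2π√(1.5640/(5.004 × 9.826 × 0.4725)) = 1.630 s.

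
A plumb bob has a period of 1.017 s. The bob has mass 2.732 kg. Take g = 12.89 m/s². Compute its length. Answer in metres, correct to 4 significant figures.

0.3377 m

From T = 2π√(L/g), L = gT²/(4π²) = 12.89 × 1.0170²/(4π²) = 0.3377 m.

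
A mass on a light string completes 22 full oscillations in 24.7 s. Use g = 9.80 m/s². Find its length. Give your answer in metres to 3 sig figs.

T = 24.7/22 = 1.123 s.
From T = 2π√(L/g), L = gT²/(4π²) = 9.80 × 1.123²/(4π²) = 0.313 m.

0.313 m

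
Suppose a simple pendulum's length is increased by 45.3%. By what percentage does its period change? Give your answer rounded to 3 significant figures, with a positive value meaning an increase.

T ∝ √L, so T'/T = √(1.453) = 1.205.
Percentage change in T = (1.205 − 1) × 100% = 20.5%.

20.5%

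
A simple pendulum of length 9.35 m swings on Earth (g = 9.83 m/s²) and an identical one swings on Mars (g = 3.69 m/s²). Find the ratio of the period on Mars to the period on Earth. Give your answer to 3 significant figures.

T ∝ 1/√g, so T₂/T₁ = √(g₁/g₂) = √(9.83/3.69) = 1.63.

1.63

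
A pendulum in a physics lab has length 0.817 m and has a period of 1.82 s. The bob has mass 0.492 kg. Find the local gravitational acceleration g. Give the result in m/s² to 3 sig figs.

9.74 m/s²

From T = 2π√(L/g), g = 4π²L/T² = 4π² × 0.817/1.820² = 9.74 m/s².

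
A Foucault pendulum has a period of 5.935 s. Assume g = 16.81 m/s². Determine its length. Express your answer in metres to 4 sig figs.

From T = 2π√(L/g), L = gT²/(4π²) = 16.81 × 5.9350²/(4π²) = 15.00 m.

15.00 m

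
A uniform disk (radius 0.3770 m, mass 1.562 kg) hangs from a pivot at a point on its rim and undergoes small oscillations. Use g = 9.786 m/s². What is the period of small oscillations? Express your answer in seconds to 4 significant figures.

I_cm = ½mr² = 0.11100 kg·m². The pivot is at distance d = 0.3770 m from the centre of mass.
By the parallel-axis theorem, I = I_cm + md² = 0.11100 + 0.22201 = 0.33301 kg·m².
T = 2π√(I/(mgd)) = 2π√(0.33301/(1.562 × 9.786 × 0.3770)) = 1.510 s.

1.510 s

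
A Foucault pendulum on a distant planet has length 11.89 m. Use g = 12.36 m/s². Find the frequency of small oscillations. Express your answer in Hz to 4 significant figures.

T = 2π√(L/g) = 2π√(11.89/12.36) = 6.1626 s, so f = 1/T = 0.1623 Hz.

0.1623 Hz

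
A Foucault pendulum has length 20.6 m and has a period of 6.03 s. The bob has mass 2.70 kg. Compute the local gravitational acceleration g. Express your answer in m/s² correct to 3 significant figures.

From T = 2π√(L/g), g = 4π²L/T² = 4π² × 20.6/6.030² = 22.4 m/s².

22.4 m/s²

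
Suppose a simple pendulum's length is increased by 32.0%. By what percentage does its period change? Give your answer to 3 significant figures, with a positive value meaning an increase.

T ∝ √L, so T'/T = √(1.320) = 1.149.
Percentage change in T = (1.149 − 1) × 100% = 14.9%.

14.9%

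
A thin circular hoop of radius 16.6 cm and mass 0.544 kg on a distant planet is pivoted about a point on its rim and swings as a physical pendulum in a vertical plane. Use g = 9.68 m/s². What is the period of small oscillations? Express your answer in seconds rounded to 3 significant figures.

I_cm = mr² = 0.01499 kg·m². The pivot is at distance d = 0.166 m from the centre of mass.
By the parallel-axis theorem, I = I_cm + md² = 0.01499 + 0.01499 = 0.02998 kg·m².
T = 2π√(I/(mgd)) = 2π√(0.02998/(0.544 × 9.68 × 0.166)) = 1.16 s.

1.16 s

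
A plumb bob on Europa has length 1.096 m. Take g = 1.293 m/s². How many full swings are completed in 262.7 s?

45

T = 2π√(L/g) = 2π√(1.096/1.293) = 5.7848 s.
Number of complete oscillations = ⌊262.7/5.7848⌋ = ⌊45.412⌋ = 45.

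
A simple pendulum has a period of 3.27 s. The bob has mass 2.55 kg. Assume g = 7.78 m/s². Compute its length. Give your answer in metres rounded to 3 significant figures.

2.11 m

From T = 2π√(L/g), L = gT²/(4π²) = 7.78 × 3.270²/(4π²) = 2.11 m.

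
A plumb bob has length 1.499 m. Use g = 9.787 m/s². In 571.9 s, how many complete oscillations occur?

T = 2π√(L/g) = 2π√(1.499/9.787) = 2.4590 s.
Number of complete oscillations = ⌊571.9/2.4590⌋ = ⌊232.58⌋ = 232.

232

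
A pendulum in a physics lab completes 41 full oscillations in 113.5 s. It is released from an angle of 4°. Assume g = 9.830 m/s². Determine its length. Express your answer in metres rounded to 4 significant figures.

1.908 m

T = 113.5/41 = 2.7683 s.
From T = 2π√(L/g), L = gT²/(4π²) = 9.830 × 2.7683²/(4π²) = 1.908 m.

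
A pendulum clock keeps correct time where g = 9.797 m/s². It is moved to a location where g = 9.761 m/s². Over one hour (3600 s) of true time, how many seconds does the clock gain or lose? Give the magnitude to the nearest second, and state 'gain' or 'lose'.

lose 7 s

The clock's period scales as T ∝ 1/√g, so T'/T = √(9.797/9.761) = 1.00184.
In 3600 s of true time the clock registers 3600/1.00184 = 3593.4 s, so it loses 7 s.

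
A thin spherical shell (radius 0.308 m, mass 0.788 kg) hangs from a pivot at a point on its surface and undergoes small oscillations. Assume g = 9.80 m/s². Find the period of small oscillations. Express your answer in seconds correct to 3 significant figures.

1.44 s

I_cm = (2/3)mr² = 0.04984 kg·m². The pivot is at distance d = 0.308 m from the centre of mass.
By the parallel-axis theorem, I = I_cm + md² = 0.04984 + 0.07475 = 0.1246 kg·m².
T = 2π√(I/(mgd)) = 2π√(0.1246/(0.788 × 9.80 × 0.308)) = 1.44 s.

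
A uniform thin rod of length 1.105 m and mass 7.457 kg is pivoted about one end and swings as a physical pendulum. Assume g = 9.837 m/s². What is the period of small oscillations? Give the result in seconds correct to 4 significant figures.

1.719 s

For a physical pendulum T = 2π√(I/(mgd)), with d = 0.55250 m from pivot to centre of mass.
I_cm = mL²/12 = 7.457 × 1.105²/12 = 0.75877 kg·m²; I = I_cm + md² = 0.75877 + 7.457 × 0.55250² = 3.0351 kg·m².
T = 2π√(3.0351/(7.457 × 9.837 × 0.55250)) = 1.719 s.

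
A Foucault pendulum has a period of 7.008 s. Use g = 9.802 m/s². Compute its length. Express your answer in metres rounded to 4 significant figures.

From T = 2π√(L/g), L = gT²/(4π²) = 9.802 × 7.0080²/(4π²) = 12.19 m.

12.19 m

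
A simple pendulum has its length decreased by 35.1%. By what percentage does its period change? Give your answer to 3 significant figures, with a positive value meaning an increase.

-19.4%

T ∝ √L, so T'/T = √(0.6490) = 0.8056.
Percentage change in T = (0.8056 − 1) × 100% = -19.4%.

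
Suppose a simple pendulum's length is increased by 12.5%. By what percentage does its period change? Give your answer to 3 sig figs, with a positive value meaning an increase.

6.07%

T ∝ √L, so T'/T = √(1.125) = 1.061.
Percentage change in T = (1.061 − 1) × 100% = 6.07%.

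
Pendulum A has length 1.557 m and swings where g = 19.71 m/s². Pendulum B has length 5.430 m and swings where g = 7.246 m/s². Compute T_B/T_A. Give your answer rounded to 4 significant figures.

3.080

T = 2π√(L/g), so T_B/T_A = √((L_B/g_B)/(L_A/g_A)) = √((5.430/7.246)/(1.557/19.71)) = 3.080.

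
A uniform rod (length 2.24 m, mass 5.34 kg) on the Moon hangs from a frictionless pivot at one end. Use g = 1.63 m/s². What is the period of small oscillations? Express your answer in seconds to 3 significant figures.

For a physical pendulum T = 2π√(I/(mgd)), with d = 1.120 m from pivot to centre of mass.
I_cm = mL²/12 = 5.34 × 2.24²/12 = 2.233 kg·m²; I = I_cm + md² = 2.233 + 5.34 × 1.120² = 8.931 kg·m².
T = 2π√(8.931/(5.34 × 1.63 × 1.120)) = 6.01 s.

6.01 s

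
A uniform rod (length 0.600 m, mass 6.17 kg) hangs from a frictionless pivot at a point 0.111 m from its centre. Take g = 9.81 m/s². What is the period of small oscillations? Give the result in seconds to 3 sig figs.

1.24 s

For a physical pendulum T = 2π√(I/(mgd)), with d = 0.1110 m from pivot to centre of mass.
I_cm = mL²/12 = 6.17 × 0.600²/12 = 0.1851 kg·m²; I = I_cm + md² = 0.1851 + 6.17 × 0.1110² = 0.2611 kg·m².
T = 2π√(0.2611/(6.17 × 9.81 × 0.1110)) = 1.24 s.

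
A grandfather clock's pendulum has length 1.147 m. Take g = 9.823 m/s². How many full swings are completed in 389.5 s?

181

T = 2π√(L/g) = 2π√(1.147/9.823) = 2.1470 s.
Number of complete oscillations = ⌊389.5/2.1470⌋ = ⌊181.41⌋ = 181.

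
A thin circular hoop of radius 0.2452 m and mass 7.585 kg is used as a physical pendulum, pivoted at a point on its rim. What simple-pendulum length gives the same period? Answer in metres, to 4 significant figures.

0.4904 m

The equivalent simple-pendulum length is L_eq = I/(md), where I is about the pivot and d = 0.24520 m.
I_cm = mR² = 0.45603 kg·m², so I = I_cm + md² = 0.45603 + 0.45603 = 0.91207 kg·m².
L_eq = 0.91207/(7.585 × 0.24520) = 0.4904 m.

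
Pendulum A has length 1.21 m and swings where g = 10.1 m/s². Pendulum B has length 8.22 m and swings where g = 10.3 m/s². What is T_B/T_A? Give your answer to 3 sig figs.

T = 2π√(L/g), so T_B/T_A = √((L_B/g_B)/(L_A/g_A)) = √((8.22/10.3)/(1.21/10.1)) = 2.58.

2.58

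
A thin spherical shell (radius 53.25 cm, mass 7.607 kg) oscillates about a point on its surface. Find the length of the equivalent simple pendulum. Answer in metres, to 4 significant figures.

The equivalent simple-pendulum length is L_eq = I/(md), where I is about the pivot and d = 0.53250 m.
I_cm = (2/3)mR² = 1.4380 kg·m², so I = I_cm + md² = 1.4380 + 2.1570 = 3.5950 kg·m².
L_eq = 3.5950/(7.607 × 0.53250) = 0.8875 m.

0.8875 m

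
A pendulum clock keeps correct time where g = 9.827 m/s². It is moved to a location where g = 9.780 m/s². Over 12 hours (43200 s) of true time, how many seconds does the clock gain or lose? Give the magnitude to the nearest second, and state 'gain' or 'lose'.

The clock's period scales as T ∝ 1/√g, so T'/T = √(9.827/9.780) = 1.00240.
In 43200 s of true time the clock registers 43200/1.00240 = 43096.6 s, so it loses 103 s.

lose 103 s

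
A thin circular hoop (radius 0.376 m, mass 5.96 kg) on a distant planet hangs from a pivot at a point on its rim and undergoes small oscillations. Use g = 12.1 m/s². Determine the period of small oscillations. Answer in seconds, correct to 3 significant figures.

I_cm = mr² = 0.8426 kg·m². The pivot is at distance d = 0.376 m from the centre of mass.
By the parallel-axis theorem, I = I_cm + md² = 0.8426 + 0.8426 = 1.685 kg·m².
T = 2π√(I/(mgd)) = 2π√(1.685/(5.96 × 12.1 × 0.376)) = 1.57 s.

1.57 s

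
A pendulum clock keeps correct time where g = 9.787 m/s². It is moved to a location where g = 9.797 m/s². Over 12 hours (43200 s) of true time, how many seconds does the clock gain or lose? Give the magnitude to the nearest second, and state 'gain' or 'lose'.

The clock's period scales as T ∝ 1/√g, so T'/T = √(9.787/9.797) = 0.999490.
In 43200 s of true time the clock registers 43200/0.999490 = 43222.1 s, so it gains 22 s.

gain 22 s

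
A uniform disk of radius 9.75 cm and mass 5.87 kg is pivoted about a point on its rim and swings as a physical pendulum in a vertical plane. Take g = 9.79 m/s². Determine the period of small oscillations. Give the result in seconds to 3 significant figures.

0.768 s

I_cm = ½mr² = 0.02790 kg·m². The pivot is at distance d = 0.0975 m from the centre of mass.
By the parallel-axis theorem, I = I_cm + md² = 0.02790 + 0.05580 = 0.08370 kg·m².
T = 2π√(I/(mgd)) = 2π√(0.08370/(5.87 × 9.79 × 0.0975)) = 0.768 s.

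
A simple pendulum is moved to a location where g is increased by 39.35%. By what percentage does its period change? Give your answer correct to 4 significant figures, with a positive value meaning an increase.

T ∝ 1/√g, so T'/T = 1/√(1.3935) = 0.84712.
Percentage change in T = (0.84712 − 1) × 100% = -15.29%.

-15.29%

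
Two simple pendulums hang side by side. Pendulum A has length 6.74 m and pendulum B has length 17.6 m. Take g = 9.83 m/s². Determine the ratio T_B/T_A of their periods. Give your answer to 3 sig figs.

1.62

T ∝ √L, so T_B/T_A = √(L_B/L_A) = √(17.6/6.74) = 1.62.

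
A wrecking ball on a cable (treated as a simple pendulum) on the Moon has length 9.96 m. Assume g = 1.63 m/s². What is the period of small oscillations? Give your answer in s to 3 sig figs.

T = 2π√(L/g) = 2π√(9.96/1.63) = 2π × 2.472 = 15.5 s.

15.5 s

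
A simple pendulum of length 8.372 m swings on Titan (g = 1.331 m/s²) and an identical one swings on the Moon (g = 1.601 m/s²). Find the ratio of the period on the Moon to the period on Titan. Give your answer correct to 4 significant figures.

0.9118

T ∝ 1/√g, so T₂/T₁ = √(g₁/g₂) = √(1.331/1.601) = 0.9118.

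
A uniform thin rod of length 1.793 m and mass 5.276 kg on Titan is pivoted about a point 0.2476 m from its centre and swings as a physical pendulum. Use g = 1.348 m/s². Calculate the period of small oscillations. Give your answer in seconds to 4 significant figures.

For a physical pendulum T = 2π√(I/(mgd)), with d = 0.24760 m from pivot to centre of mass.
I_cm = mL²/12 = 5.276 × 1.793²/12 = 1.4135 kg·m²; I = I_cm + md² = 1.4135 + 5.276 × 0.24760² = 1.7369 kg·m².
T = 2π√(1.7369/(5.276 × 1.348 × 0.24760)) = 6.240 s.

6.240 s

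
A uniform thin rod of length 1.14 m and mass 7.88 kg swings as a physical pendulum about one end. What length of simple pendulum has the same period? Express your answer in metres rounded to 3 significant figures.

The equivalent simple-pendulum length is L_eq = I/(md), where I is about the pivot and d = 0.5700 m.
I_cm = (1/12)mL² = 0.8534 kg·m², so I = I_cm + md² = 0.8534 + 2.560 = 3.414 kg·m².
L_eq = 3.414/(7.88 × 0.5700) = 0.760 m.

0.760 m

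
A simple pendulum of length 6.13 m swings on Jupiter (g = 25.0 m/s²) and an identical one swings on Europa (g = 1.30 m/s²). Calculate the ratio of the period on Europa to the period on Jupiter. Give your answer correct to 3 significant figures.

4.39

T ∝ 1/√g, so T₂/T₁ = √(g₁/g₂) = √(25.0/1.30) = 4.39.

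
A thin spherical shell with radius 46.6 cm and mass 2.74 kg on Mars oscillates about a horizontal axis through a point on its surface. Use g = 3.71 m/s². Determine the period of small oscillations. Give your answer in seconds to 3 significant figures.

I_cm = (2/3)mr² = 0.3967 kg·m². The pivot is at distance d = 0.466 m from the centre of mass.
By the parallel-axis theorem, I = I_cm + md² = 0.3967 + 0.5950 = 0.9917 kg·m².
T = 2π√(I/(mgd)) = 2π√(0.9917/(2.74 × 3.71 × 0.466)) = 2.87 s.

2.87 s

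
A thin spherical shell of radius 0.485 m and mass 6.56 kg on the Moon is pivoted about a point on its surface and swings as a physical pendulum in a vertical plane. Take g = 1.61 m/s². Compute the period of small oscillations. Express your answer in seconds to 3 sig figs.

I_cm = (2/3)mr² = 1.029 kg·m². The pivot is at distance d = 0.485 m from the centre of mass.
By the parallel-axis theorem, I = I_cm + md² = 1.029 + 1.543 = 2.572 kg·m².
T = 2π√(I/(mgd)) = 2π√(2.572/(6.56 × 1.61 × 0.485)) = 4.45 s.

4.45 s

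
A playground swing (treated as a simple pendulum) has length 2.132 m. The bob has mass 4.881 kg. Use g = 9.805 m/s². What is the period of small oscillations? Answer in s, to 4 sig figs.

2.930 s

T = 2π√(L/g) = 2π√(2.132/9.805) = 2π × 0.46630 = 2.930 s.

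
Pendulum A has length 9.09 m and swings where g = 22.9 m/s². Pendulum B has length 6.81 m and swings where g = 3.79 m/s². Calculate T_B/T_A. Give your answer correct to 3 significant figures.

2.13

T = 2π√(L/g), so T_B/T_A = √((L_B/g_B)/(L_A/g_A)) = √((6.81/3.79)/(9.09/22.9)) = 2.13.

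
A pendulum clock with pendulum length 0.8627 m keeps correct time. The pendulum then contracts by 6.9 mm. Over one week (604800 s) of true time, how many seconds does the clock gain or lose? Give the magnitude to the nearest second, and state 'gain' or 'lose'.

gain 2433 s

T ∝ √L, so T'/T = √(0.85580/0.8627) = 0.995993.
In 604800 s of true time the clock registers 604800/0.995993 = 607233.2 s, so it gains 2433 s.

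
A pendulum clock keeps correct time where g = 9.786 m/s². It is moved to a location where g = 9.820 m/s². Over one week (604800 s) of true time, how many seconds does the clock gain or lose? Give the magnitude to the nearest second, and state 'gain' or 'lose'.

The clock's period scales as T ∝ 1/√g, so T'/T = √(9.786/9.820) = 0.998267.
In 604800 s of true time the clock registers 604800/0.998267 = 605849.7 s, so it gains 1050 s.

gain 1050 s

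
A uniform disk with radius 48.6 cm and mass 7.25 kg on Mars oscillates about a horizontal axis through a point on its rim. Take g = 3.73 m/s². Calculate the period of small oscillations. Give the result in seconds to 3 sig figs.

2.78 s

I_cm = ½mr² = 0.8562 kg·m². The pivot is at distance d = 0.486 m from the centre of mass.
By the parallel-axis theorem, I = I_cm + md² = 0.8562 + 1.712 = 2.569 kg·m².
T = 2π√(I/(mgd)) = 2π√(2.569/(7.25 × 3.73 × 0.486)) = 2.78 s.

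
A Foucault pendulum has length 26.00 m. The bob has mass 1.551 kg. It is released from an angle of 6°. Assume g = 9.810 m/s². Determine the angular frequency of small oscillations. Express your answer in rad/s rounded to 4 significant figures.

0.6143 rad/s

ω = √(g/L) = √(9.810/26.00) = 0.6143 rad/s.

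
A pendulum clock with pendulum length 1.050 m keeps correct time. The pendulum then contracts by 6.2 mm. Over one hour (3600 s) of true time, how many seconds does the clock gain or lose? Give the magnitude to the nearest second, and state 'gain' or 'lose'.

T ∝ √L, so T'/T = √(1.04380/1.050) = 0.997043.
In 3600 s of true time the clock registers 3600/0.997043 = 3610.7 s, so it gains 11 s.

gain 11 s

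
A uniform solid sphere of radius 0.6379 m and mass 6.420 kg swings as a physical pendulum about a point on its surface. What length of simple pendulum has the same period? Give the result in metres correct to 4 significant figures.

The equivalent simple-pendulum length is L_eq = I/(md), where I is about the pivot and d = 0.63790 m.
I_cm = (2/5)mR² = 1.0450 kg·m², so I = I_cm + md² = 1.0450 + 2.6124 = 3.6574 kg·m².
L_eq = 3.6574/(6.420 × 0.63790) = 0.8931 m.

0.8931 m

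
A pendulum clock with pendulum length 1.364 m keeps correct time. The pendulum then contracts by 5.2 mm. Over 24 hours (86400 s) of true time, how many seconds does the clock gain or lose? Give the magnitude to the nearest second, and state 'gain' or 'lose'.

T ∝ √L, so T'/T = √(1.35880/1.364) = 0.998092.
In 86400 s of true time the clock registers 86400/0.998092 = 86565.2 s, so it gains 165 s.

gain 165 s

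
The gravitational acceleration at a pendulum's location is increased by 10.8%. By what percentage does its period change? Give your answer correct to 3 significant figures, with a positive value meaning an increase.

T ∝ 1/√g, so T'/T = 1/√(1.108) = 0.9500.
Percentage change in T = (0.9500 − 1) × 100% = -5.00%.

-5.00%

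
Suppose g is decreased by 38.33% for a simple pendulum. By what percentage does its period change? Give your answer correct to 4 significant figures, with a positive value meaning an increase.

T ∝ 1/√g, so T'/T = 1/√(0.61670) = 1.2734.
Percentage change in T = (1.2734 − 1) × 100% = 27.34%.

27.34%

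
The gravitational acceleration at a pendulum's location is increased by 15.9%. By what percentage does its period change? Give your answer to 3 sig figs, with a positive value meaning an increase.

-7.11%

T ∝ 1/√g, so T'/T = 1/√(1.159) = 0.9289.
Percentage change in T = (0.9289 − 1) × 100% = -7.11%.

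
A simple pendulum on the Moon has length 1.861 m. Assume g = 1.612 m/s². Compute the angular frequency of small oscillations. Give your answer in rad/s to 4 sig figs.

0.9307 rad/s

ω = √(g/L) = √(1.612/1.861) = 0.9307 rad/s.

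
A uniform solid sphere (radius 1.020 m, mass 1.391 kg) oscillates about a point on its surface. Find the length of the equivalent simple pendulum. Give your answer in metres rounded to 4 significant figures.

1.428 m

The equivalent simple-pendulum length is L_eq = I/(md), where I is about the pivot and d = 1.0200 m.
I_cm = (2/5)mR² = 0.57888 kg·m², so I = I_cm + md² = 0.57888 + 1.4472 = 2.0261 kg·m².
L_eq = 2.0261/(1.391 × 1.0200) = 1.428 m.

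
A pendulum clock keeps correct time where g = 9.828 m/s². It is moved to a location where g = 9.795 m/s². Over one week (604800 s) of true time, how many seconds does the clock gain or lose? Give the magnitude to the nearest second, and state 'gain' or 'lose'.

The clock's period scales as T ∝ 1/√g, so T'/T = √(9.828/9.795) = 1.00168.
In 604800 s of true time the clock registers 604800/1.00168 = 603783.8 s, so it loses 1016 s.

lose 1016 s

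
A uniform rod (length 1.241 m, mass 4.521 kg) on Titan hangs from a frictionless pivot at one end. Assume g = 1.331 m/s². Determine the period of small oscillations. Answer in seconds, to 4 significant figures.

For a physical pendulum T = 2π√(I/(mgd)), with d = 0.62050 m from pivot to centre of mass.
I_cm = mL²/12 = 4.521 × 1.241²/12 = 0.58023 kg·m²; I = I_cm + md² = 0.58023 + 4.521 × 0.62050² = 2.3209 kg·m².
T = 2π√(2.3209/(4.521 × 1.331 × 0.62050)) = 4.954 s.

4.954 s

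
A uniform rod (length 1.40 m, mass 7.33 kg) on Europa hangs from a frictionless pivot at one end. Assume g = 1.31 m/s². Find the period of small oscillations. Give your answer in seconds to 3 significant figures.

5.30 s

For a physical pendulum T = 2π√(I/(mgd)), with d = 0.7000 m from pivot to centre of mass.
I_cm = mL²/12 = 7.33 × 1.40²/12 = 1.197 kg·m²; I = I_cm + md² = 1.197 + 7.33 × 0.7000² = 4.789 kg·m².
T = 2π√(4.789/(7.33 × 1.31 × 0.7000)) = 5.30 s.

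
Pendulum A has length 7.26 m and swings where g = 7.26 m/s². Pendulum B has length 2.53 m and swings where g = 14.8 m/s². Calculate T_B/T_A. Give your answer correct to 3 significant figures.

T = 2π√(L/g), so T_B/T_A = √((L_B/g_B)/(L_A/g_A)) = √((2.53/14.8)/(7.26/7.26)) = 0.413.

0.413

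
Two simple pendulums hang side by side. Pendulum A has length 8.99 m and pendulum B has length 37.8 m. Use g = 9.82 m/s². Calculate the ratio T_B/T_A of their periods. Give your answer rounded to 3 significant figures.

T ∝ √L, so T_B/T_A = √(L_B/L_A) = √(37.8/8.99) = 2.05.

2.05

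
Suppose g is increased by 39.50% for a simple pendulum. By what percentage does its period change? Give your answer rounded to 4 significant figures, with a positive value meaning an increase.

-15.33%

T ∝ 1/√g, so T'/T = 1/√(1.3950) = 0.84667.
Percentage change in T = (0.84667 − 1) × 100% = -15.33%.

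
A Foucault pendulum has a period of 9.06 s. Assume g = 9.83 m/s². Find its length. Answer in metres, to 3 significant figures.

20.4 m

From T = 2π√(L/g), L = gT²/(4π²) = 9.83 × 9.060²/(4π²) = 20.4 m.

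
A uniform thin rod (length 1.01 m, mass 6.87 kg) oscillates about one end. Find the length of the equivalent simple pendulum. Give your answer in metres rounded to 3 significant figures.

0.673 m

The equivalent simple-pendulum length is L_eq = I/(md), where I is about the pivot and d = 0.5050 m.
I_cm = (1/12)mL² = 0.5840 kg·m², so I = I_cm + md² = 0.5840 + 1.752 = 2.336 kg·m².
L_eq = 2.336/(6.87 × 0.5050) = 0.673 m.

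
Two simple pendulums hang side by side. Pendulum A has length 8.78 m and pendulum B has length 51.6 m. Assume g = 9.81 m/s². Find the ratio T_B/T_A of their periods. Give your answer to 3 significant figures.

2.42

T ∝ √L, so T_B/T_A = √(L_B/L_A) = √(51.6/8.78) = 2.42.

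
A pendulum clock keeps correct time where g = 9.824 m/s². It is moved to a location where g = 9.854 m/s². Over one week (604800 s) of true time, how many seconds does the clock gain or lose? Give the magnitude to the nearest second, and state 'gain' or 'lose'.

The clock's period scales as T ∝ 1/√g, so T'/T = √(9.824/9.854) = 0.998477.
In 604800 s of true time the clock registers 604800/0.998477 = 605722.7 s, so it gains 923 s.

gain 923 s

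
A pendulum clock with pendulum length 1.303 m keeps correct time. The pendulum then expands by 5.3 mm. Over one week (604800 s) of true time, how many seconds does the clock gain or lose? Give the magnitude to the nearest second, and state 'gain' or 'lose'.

lose 1226 s

T ∝ √L, so T'/T = √(1.30830/1.303) = 1.00203.
In 604800 s of true time the clock registers 604800/1.00203 = 603573.7 s, so it loses 1226 s.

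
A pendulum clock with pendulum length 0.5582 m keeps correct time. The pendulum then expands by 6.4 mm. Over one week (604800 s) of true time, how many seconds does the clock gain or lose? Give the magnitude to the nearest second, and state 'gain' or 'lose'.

T ∝ √L, so T'/T = √(0.56460/0.5582) = 1.00572.
In 604800 s of true time the clock registers 604800/1.00572 = 601362.4 s, so it loses 3438 s.

lose 3438 s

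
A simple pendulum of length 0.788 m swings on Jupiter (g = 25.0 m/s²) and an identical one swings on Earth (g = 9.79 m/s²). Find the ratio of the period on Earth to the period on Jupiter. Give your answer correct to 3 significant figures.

T ∝ 1/√g, so T₂/T₁ = √(g₁/g₂) = √(25.0/9.79) = 1.60.

1.60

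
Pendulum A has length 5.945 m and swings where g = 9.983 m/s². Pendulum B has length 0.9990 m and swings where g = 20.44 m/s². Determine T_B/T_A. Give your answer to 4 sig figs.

0.2865

T = 2π√(L/g), so T_B/T_A = √((L_B/g_B)/(L_A/g_A)) = √((0.9990/20.44)/(5.945/9.983)) = 0.2865.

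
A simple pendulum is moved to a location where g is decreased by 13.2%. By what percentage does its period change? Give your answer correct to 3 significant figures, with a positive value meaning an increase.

7.33%

T ∝ 1/√g, so T'/T = 1/√(0.8680) = 1.073.
Percentage change in T = (1.073 − 1) × 100% = 7.33%.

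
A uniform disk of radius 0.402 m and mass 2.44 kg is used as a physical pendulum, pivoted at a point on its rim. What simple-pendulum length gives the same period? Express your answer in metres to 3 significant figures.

0.603 m

The equivalent simple-pendulum length is L_eq = I/(md), where I is about the pivot and d = 0.4020 m.
I_cm = ½mR² = 0.1972 kg·m², so I = I_cm + md² = 0.1972 + 0.3943 = 0.5915 kg·m².
L_eq = 0.5915/(2.44 × 0.4020) = 0.603 m.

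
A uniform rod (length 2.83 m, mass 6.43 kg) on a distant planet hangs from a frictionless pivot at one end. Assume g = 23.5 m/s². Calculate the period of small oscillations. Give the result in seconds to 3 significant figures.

For a physical pendulum T = 2π√(I/(mgd)), with d = 1.415 m from pivot to centre of mass.
I_cm = mL²/12 = 6.43 × 2.83²/12 = 4.291 kg·m²; I = I_cm + md² = 4.291 + 6.43 × 1.415² = 17.17 kg·m².
T = 2π√(17.17/(6.43 × 23.5 × 1.415)) = 1.78 s.

1.78 s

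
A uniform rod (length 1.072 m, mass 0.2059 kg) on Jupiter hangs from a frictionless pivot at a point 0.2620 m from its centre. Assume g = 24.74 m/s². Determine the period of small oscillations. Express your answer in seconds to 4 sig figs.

For a physical pendulum T = 2π√(I/(mgd)), with d = 0.26200 m from pivot to centre of mass.
I_cm = mL²/12 = 0.2059 × 1.072²/12 = 0.019718 kg·m²; I = I_cm + md² = 0.019718 + 0.2059 × 0.26200² = 0.033852 kg·m².
T = 2π√(0.033852/(0.2059 × 24.74 × 0.26200)) = 1.001 s.

1.001 s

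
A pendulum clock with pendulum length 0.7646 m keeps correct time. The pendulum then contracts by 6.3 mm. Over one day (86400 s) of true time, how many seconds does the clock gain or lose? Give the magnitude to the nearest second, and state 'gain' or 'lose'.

T ∝ √L, so T'/T = √(0.75830/0.7646) = 0.995872.
In 86400 s of true time the clock registers 86400/0.995872 = 86758.2 s, so it gains 358 s.

gain 358 s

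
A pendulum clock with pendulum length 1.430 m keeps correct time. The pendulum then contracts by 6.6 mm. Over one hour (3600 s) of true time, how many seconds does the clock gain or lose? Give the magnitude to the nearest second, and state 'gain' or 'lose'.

T ∝ √L, so T'/T = √(1.42340/1.430) = 0.997690.
In 3600 s of true time the clock registers 3600/0.997690 = 3608.3 s, so it gains 8 s.

gain 8 s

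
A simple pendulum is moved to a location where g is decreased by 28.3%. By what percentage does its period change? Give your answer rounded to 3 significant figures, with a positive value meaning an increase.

T ∝ 1/√g, so T'/T = 1/√(0.7170) = 1.181.
Percentage change in T = (1.181 − 1) × 100% = 18.1%.

18.1%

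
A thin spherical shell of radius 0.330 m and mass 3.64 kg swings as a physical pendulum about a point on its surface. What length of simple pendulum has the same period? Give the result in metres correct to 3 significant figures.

0.550 m

The equivalent simple-pendulum length is L_eq = I/(md), where I is about the pivot and d = 0.3300 m.
I_cm = (2/3)mR² = 0.2643 kg·m², so I = I_cm + md² = 0.2643 + 0.3964 = 0.6607 kg·m².
L_eq = 0.6607/(3.64 × 0.3300) = 0.550 m.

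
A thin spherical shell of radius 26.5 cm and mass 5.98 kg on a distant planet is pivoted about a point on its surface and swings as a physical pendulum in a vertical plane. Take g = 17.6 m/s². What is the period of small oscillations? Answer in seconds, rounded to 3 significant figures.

I_cm = (2/3)mr² = 0.2800 kg·m². The pivot is at distance d = 0.265 m from the centre of mass.
By the parallel-axis theorem, I = I_cm + md² = 0.2800 + 0.4199 = 0.6999 kg·m².
T = 2π√(I/(mgd)) = 2π√(0.6999/(5.98 × 17.6 × 0.265)) = 0.995 s.

0.995 s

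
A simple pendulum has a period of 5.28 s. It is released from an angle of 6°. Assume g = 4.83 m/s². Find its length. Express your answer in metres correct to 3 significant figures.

3.41 m

From T = 2π√(L/g), L = gT²/(4π²) = 4.83 × 5.280²/(4π²) = 3.41 m.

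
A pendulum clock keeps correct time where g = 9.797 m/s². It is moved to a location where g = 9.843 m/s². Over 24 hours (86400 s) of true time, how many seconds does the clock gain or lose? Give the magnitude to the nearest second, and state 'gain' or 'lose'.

The clock's period scales as T ∝ 1/√g, so T'/T = √(9.797/9.843) = 0.997661.
In 86400 s of true time the clock registers 86400/0.997661 = 86602.6 s, so it gains 203 s.

gain 203 s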